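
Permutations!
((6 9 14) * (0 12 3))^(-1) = (0 3 12)(6 14 9)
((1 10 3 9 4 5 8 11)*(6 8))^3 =(1 9 6)(3 5 11)(4 8 10)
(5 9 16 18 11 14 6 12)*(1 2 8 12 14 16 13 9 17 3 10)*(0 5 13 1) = (0 5 17 3 10)(1 2 8 12 13 9)(6 14)(11 16 18) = [5, 2, 8, 10, 4, 17, 14, 7, 12, 1, 0, 16, 13, 9, 6, 15, 18, 3, 11]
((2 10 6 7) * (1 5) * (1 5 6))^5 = ((1 6 7 2 10))^5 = (10)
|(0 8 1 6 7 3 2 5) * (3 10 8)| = |(0 3 2 5)(1 6 7 10 8)| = 20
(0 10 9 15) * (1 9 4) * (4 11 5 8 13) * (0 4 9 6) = (0 10 11 5 8 13 9 15 4 1 6) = [10, 6, 2, 3, 1, 8, 0, 7, 13, 15, 11, 5, 12, 9, 14, 4]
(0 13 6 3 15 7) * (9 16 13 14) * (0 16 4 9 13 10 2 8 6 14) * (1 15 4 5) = [0, 15, 8, 4, 9, 1, 3, 16, 6, 5, 2, 11, 12, 14, 13, 7, 10] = (1 15 7 16 10 2 8 6 3 4 9 5)(13 14)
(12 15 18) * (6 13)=(6 13)(12 15 18)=[0, 1, 2, 3, 4, 5, 13, 7, 8, 9, 10, 11, 15, 6, 14, 18, 16, 17, 12]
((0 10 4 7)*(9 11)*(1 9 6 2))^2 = (0 4)(1 11 2 9 6)(7 10)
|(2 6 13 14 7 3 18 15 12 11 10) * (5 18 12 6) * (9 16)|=|(2 5 18 15 6 13 14 7 3 12 11 10)(9 16)|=12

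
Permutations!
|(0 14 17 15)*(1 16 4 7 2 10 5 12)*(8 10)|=36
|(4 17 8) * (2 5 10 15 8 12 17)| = 6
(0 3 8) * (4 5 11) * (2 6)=(0 3 8)(2 6)(4 5 11)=[3, 1, 6, 8, 5, 11, 2, 7, 0, 9, 10, 4]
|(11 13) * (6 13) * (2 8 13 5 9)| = |(2 8 13 11 6 5 9)| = 7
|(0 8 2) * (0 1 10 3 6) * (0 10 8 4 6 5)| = |(0 4 6 10 3 5)(1 8 2)| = 6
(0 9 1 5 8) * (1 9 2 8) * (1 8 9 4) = (0 2 9 4 1 5 8) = [2, 5, 9, 3, 1, 8, 6, 7, 0, 4]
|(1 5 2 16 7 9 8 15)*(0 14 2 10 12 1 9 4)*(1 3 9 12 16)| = 45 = |(0 14 2 1 5 10 16 7 4)(3 9 8 15 12)|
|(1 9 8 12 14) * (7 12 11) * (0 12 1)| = |(0 12 14)(1 9 8 11 7)| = 15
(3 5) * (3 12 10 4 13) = (3 5 12 10 4 13) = [0, 1, 2, 5, 13, 12, 6, 7, 8, 9, 4, 11, 10, 3]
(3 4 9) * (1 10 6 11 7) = (1 10 6 11 7)(3 4 9) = [0, 10, 2, 4, 9, 5, 11, 1, 8, 3, 6, 7]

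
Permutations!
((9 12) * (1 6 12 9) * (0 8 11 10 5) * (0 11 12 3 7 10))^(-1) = ((0 8 12 1 6 3 7 10 5 11))^(-1) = (0 11 5 10 7 3 6 1 12 8)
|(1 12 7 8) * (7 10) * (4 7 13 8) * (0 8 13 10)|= 4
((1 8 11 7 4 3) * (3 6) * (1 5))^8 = (11)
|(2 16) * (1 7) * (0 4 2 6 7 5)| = |(0 4 2 16 6 7 1 5)| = 8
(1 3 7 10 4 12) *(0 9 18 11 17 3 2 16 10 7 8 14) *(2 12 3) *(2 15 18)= (0 9 2 16 10 4 3 8 14)(1 12)(11 17 15 18)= [9, 12, 16, 8, 3, 5, 6, 7, 14, 2, 4, 17, 1, 13, 0, 18, 10, 15, 11]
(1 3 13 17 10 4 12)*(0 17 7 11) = (0 17 10 4 12 1 3 13 7 11) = [17, 3, 2, 13, 12, 5, 6, 11, 8, 9, 4, 0, 1, 7, 14, 15, 16, 10]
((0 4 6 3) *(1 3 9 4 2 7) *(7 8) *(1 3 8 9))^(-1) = (0 3 7 8 1 6 4 9 2)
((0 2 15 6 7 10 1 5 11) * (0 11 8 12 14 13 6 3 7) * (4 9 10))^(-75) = ((0 2 15 3 7 4 9 10 1 5 8 12 14 13 6))^(-75) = (15)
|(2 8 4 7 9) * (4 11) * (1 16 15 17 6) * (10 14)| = 30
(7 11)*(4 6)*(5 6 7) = (4 7 11 5 6) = [0, 1, 2, 3, 7, 6, 4, 11, 8, 9, 10, 5]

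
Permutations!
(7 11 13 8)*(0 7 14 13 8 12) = (0 7 11 8 14 13 12) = [7, 1, 2, 3, 4, 5, 6, 11, 14, 9, 10, 8, 0, 12, 13]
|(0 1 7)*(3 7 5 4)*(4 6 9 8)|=|(0 1 5 6 9 8 4 3 7)|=9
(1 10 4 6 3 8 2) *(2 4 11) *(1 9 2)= (1 10 11)(2 9)(3 8 4 6)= [0, 10, 9, 8, 6, 5, 3, 7, 4, 2, 11, 1]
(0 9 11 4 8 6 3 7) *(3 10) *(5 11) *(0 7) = [9, 1, 2, 0, 8, 11, 10, 7, 6, 5, 3, 4] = (0 9 5 11 4 8 6 10 3)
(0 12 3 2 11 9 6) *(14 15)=(0 12 3 2 11 9 6)(14 15)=[12, 1, 11, 2, 4, 5, 0, 7, 8, 6, 10, 9, 3, 13, 15, 14]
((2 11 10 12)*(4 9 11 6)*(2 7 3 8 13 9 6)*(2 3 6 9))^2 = (2 8)(3 13)(4 11 12 6 9 10 7)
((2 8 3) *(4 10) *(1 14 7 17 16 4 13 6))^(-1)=(1 6 13 10 4 16 17 7 14)(2 3 8)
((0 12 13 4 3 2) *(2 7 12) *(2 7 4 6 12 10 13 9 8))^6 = ((0 7 10 13 6 12 9 8 2)(3 4))^6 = (0 9 13)(2 12 10)(6 7 8)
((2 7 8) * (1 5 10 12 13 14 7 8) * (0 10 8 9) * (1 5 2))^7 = (0 8 13 9 5 12 2 7 10 1 14)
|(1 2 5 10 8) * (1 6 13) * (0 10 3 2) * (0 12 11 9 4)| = |(0 10 8 6 13 1 12 11 9 4)(2 5 3)| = 30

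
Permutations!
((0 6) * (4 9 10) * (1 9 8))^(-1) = (0 6)(1 8 4 10 9)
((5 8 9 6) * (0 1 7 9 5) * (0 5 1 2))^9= ((0 2)(1 7 9 6 5 8))^9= (0 2)(1 6)(5 7)(8 9)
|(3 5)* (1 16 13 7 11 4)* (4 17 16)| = 10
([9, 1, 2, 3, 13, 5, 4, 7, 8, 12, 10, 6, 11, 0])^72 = [12, 1, 2, 3, 0, 5, 13, 7, 8, 11, 10, 4, 6, 9]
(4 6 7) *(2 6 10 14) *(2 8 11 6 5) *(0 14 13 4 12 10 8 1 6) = (0 14 1 6 7 12 10 13 4 8 11)(2 5) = [14, 6, 5, 3, 8, 2, 7, 12, 11, 9, 13, 0, 10, 4, 1]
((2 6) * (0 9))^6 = (9)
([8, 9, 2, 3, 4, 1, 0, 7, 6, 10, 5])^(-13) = (0 6 8)(1 5 10 9)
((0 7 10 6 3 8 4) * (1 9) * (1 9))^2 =(0 10 3 4 7 6 8)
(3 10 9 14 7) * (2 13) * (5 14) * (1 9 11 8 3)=(1 9 5 14 7)(2 13)(3 10 11 8)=[0, 9, 13, 10, 4, 14, 6, 1, 3, 5, 11, 8, 12, 2, 7]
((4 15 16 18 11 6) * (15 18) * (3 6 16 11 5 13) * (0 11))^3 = (0 15 16 11)(3 18)(4 13)(5 6)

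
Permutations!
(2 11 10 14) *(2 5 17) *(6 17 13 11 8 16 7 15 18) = [0, 1, 8, 3, 4, 13, 17, 15, 16, 9, 14, 10, 12, 11, 5, 18, 7, 2, 6] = (2 8 16 7 15 18 6 17)(5 13 11 10 14)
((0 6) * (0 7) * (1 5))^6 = ((0 6 7)(1 5))^6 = (7)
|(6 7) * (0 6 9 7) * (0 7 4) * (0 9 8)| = |(0 6 7 8)(4 9)| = 4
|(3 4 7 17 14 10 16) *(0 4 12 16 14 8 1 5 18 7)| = 6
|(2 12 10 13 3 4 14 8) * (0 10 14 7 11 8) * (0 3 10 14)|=18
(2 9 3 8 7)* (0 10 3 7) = (0 10 3 8)(2 9 7) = [10, 1, 9, 8, 4, 5, 6, 2, 0, 7, 3]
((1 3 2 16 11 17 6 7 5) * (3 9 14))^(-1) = ((1 9 14 3 2 16 11 17 6 7 5))^(-1) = (1 5 7 6 17 11 16 2 3 14 9)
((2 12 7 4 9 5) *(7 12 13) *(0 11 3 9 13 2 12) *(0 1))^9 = (13)(0 3 5 1 11 9 12)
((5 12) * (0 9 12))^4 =(12)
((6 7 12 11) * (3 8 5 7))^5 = ((3 8 5 7 12 11 6))^5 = (3 11 7 8 6 12 5)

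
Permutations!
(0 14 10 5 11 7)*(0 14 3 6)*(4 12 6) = [3, 1, 2, 4, 12, 11, 0, 14, 8, 9, 5, 7, 6, 13, 10] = (0 3 4 12 6)(5 11 7 14 10)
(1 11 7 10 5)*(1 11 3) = (1 3)(5 11 7 10) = [0, 3, 2, 1, 4, 11, 6, 10, 8, 9, 5, 7]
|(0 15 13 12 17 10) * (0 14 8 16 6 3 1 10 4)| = |(0 15 13 12 17 4)(1 10 14 8 16 6 3)| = 42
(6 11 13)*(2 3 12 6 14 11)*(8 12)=(2 3 8 12 6)(11 13 14)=[0, 1, 3, 8, 4, 5, 2, 7, 12, 9, 10, 13, 6, 14, 11]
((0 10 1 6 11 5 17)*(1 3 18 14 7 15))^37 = (0 10 3 18 14 7 15 1 6 11 5 17)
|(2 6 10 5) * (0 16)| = |(0 16)(2 6 10 5)| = 4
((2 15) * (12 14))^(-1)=(2 15)(12 14)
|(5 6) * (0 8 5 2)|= 5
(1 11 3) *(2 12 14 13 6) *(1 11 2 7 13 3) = (1 2 12 14 3 11)(6 7 13) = [0, 2, 12, 11, 4, 5, 7, 13, 8, 9, 10, 1, 14, 6, 3]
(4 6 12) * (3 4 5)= (3 4 6 12 5)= [0, 1, 2, 4, 6, 3, 12, 7, 8, 9, 10, 11, 5]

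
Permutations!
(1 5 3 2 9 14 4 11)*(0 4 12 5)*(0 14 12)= (0 4 11 1 14)(2 9 12 5 3)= [4, 14, 9, 2, 11, 3, 6, 7, 8, 12, 10, 1, 5, 13, 0]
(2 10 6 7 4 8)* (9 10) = (2 9 10 6 7 4 8) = [0, 1, 9, 3, 8, 5, 7, 4, 2, 10, 6]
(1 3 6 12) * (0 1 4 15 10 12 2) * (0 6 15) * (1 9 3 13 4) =[9, 13, 6, 15, 0, 5, 2, 7, 8, 3, 12, 11, 1, 4, 14, 10] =(0 9 3 15 10 12 1 13 4)(2 6)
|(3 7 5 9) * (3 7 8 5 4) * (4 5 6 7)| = |(3 8 6 7 5 9 4)| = 7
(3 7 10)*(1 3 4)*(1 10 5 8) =(1 3 7 5 8)(4 10) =[0, 3, 2, 7, 10, 8, 6, 5, 1, 9, 4]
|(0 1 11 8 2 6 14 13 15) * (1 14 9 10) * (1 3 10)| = |(0 14 13 15)(1 11 8 2 6 9)(3 10)| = 12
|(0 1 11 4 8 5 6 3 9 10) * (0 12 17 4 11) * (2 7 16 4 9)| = |(0 1)(2 7 16 4 8 5 6 3)(9 10 12 17)| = 8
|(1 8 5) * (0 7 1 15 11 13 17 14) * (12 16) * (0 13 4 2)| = |(0 7 1 8 5 15 11 4 2)(12 16)(13 17 14)| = 18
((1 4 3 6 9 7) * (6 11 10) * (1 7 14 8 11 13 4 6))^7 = ((1 6 9 14 8 11 10)(3 13 4))^7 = (14)(3 13 4)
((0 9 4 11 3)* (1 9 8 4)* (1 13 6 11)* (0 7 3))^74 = ((0 8 4 1 9 13 6 11)(3 7))^74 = (0 4 9 6)(1 13 11 8)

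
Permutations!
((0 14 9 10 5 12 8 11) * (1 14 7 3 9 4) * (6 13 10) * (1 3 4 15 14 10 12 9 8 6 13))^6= ((0 7 4 3 8 11)(1 10 5 9 13 12 6)(14 15))^6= (15)(1 6 12 13 9 5 10)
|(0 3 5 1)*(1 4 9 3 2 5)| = 7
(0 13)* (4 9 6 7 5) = (0 13)(4 9 6 7 5) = [13, 1, 2, 3, 9, 4, 7, 5, 8, 6, 10, 11, 12, 0]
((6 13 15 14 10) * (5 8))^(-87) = ((5 8)(6 13 15 14 10))^(-87) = (5 8)(6 14 13 10 15)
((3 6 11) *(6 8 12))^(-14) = (3 8 12 6 11)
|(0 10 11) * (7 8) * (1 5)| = |(0 10 11)(1 5)(7 8)| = 6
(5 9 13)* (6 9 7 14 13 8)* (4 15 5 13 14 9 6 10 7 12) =(4 15 5 12)(7 9 8 10) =[0, 1, 2, 3, 15, 12, 6, 9, 10, 8, 7, 11, 4, 13, 14, 5]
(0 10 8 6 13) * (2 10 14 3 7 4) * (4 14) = (0 4 2 10 8 6 13)(3 7 14) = [4, 1, 10, 7, 2, 5, 13, 14, 6, 9, 8, 11, 12, 0, 3]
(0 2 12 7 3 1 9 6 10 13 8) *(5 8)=[2, 9, 12, 1, 4, 8, 10, 3, 0, 6, 13, 11, 7, 5]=(0 2 12 7 3 1 9 6 10 13 5 8)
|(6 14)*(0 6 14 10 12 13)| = |(14)(0 6 10 12 13)| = 5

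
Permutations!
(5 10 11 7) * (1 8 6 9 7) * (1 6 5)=(1 8 5 10 11 6 9 7)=[0, 8, 2, 3, 4, 10, 9, 1, 5, 7, 11, 6]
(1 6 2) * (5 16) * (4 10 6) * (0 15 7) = (0 15 7)(1 4 10 6 2)(5 16) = [15, 4, 1, 3, 10, 16, 2, 0, 8, 9, 6, 11, 12, 13, 14, 7, 5]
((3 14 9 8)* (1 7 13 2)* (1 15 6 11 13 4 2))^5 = (1 6 4 13 15 7 11 2)(3 14 9 8)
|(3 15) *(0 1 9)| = |(0 1 9)(3 15)| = 6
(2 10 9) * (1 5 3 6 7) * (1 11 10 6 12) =[0, 5, 6, 12, 4, 3, 7, 11, 8, 2, 9, 10, 1] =(1 5 3 12)(2 6 7 11 10 9)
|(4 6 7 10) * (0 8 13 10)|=|(0 8 13 10 4 6 7)|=7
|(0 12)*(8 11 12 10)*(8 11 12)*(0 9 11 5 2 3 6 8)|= 10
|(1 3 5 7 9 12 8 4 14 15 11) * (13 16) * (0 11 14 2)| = 22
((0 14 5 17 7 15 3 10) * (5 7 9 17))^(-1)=((0 14 7 15 3 10)(9 17))^(-1)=(0 10 3 15 7 14)(9 17)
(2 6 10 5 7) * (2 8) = (2 6 10 5 7 8) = [0, 1, 6, 3, 4, 7, 10, 8, 2, 9, 5]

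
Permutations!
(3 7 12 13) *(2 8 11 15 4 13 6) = [0, 1, 8, 7, 13, 5, 2, 12, 11, 9, 10, 15, 6, 3, 14, 4] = (2 8 11 15 4 13 3 7 12 6)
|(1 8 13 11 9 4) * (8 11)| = 4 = |(1 11 9 4)(8 13)|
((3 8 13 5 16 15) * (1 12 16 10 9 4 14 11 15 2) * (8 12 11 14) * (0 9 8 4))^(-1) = ((0 9)(1 11 15 3 12 16 2)(5 10 8 13))^(-1) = (0 9)(1 2 16 12 3 15 11)(5 13 8 10)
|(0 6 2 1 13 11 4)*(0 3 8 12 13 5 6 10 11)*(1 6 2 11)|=|(0 10 1 5 2 6 11 4 3 8 12 13)|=12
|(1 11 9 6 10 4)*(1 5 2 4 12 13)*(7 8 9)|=|(1 11 7 8 9 6 10 12 13)(2 4 5)|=9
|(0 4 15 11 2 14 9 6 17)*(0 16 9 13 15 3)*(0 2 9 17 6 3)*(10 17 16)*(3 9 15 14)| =|(0 4)(2 3)(10 17)(11 15)(13 14)| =2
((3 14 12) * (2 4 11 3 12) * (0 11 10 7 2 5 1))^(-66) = (14)(2 10)(4 7)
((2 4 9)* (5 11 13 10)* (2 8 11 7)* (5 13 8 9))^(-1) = (2 7 5 4)(8 11)(10 13)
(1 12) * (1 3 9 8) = (1 12 3 9 8) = [0, 12, 2, 9, 4, 5, 6, 7, 1, 8, 10, 11, 3]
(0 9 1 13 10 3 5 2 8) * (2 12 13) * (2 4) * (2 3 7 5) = (0 9 1 4 3 2 8)(5 12 13 10 7) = [9, 4, 8, 2, 3, 12, 6, 5, 0, 1, 7, 11, 13, 10]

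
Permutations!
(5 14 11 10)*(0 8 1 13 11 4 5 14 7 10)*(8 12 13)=(0 12 13 11)(1 8)(4 5 7 10 14)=[12, 8, 2, 3, 5, 7, 6, 10, 1, 9, 14, 0, 13, 11, 4]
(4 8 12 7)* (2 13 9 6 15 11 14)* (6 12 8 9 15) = (2 13 15 11 14)(4 9 12 7) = [0, 1, 13, 3, 9, 5, 6, 4, 8, 12, 10, 14, 7, 15, 2, 11]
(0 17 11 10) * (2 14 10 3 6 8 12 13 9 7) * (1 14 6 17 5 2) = (0 5 2 6 8 12 13 9 7 1 14 10)(3 17 11) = [5, 14, 6, 17, 4, 2, 8, 1, 12, 7, 0, 3, 13, 9, 10, 15, 16, 11]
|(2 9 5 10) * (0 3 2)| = 6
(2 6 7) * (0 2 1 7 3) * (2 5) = (0 5 2 6 3)(1 7) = [5, 7, 6, 0, 4, 2, 3, 1]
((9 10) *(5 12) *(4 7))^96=((4 7)(5 12)(9 10))^96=(12)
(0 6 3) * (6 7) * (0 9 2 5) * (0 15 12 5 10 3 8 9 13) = [7, 1, 10, 13, 4, 15, 8, 6, 9, 2, 3, 11, 5, 0, 14, 12] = (0 7 6 8 9 2 10 3 13)(5 15 12)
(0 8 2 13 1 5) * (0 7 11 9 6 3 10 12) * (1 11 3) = [8, 5, 13, 10, 4, 7, 1, 3, 2, 6, 12, 9, 0, 11] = (0 8 2 13 11 9 6 1 5 7 3 10 12)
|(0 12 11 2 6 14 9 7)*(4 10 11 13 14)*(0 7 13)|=|(0 12)(2 6 4 10 11)(9 13 14)|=30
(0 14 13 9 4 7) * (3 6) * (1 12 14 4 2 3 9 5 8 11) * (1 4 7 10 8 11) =(0 7)(1 12 14 13 5 11 4 10 8)(2 3 6 9) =[7, 12, 3, 6, 10, 11, 9, 0, 1, 2, 8, 4, 14, 5, 13]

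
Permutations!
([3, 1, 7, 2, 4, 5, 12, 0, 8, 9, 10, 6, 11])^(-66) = (12)(0 2)(3 7)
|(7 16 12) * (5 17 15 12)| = |(5 17 15 12 7 16)| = 6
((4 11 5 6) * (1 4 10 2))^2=(1 11 6 2 4 5 10)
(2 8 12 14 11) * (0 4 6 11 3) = [4, 1, 8, 0, 6, 5, 11, 7, 12, 9, 10, 2, 14, 13, 3] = (0 4 6 11 2 8 12 14 3)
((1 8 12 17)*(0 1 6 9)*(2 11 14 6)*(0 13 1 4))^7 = ((0 4)(1 8 12 17 2 11 14 6 9 13))^7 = (0 4)(1 6 2 8 9 11 12 13 14 17)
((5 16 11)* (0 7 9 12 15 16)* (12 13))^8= ((0 7 9 13 12 15 16 11 5))^8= (0 5 11 16 15 12 13 9 7)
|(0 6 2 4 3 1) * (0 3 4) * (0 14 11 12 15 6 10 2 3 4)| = 11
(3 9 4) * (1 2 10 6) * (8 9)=[0, 2, 10, 8, 3, 5, 1, 7, 9, 4, 6]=(1 2 10 6)(3 8 9 4)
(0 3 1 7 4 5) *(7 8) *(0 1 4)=(0 3 4 5 1 8 7)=[3, 8, 2, 4, 5, 1, 6, 0, 7]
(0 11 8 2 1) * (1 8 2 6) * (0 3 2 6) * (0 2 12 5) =(0 11 6 1 3 12 5)(2 8) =[11, 3, 8, 12, 4, 0, 1, 7, 2, 9, 10, 6, 5]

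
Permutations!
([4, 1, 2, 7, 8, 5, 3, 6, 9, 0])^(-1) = [9, 1, 2, 6, 0, 5, 7, 3, 4, 8]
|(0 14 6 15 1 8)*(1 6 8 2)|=6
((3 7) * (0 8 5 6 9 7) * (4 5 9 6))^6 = (0 8 9 7 3)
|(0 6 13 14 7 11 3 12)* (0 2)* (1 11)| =10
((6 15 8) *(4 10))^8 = (6 8 15) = ((4 10)(6 15 8))^8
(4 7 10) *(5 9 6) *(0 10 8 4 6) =(0 10 6 5 9)(4 7 8) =[10, 1, 2, 3, 7, 9, 5, 8, 4, 0, 6]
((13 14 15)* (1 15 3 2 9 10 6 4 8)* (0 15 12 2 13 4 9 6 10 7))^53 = (0 8 2 7 4 12 9 15 1 6)(3 14 13)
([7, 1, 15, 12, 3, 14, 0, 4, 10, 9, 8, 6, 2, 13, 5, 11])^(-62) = [7, 1, 15, 12, 3, 5, 0, 4, 8, 9, 10, 6, 2, 13, 14, 11]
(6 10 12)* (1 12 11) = [0, 12, 2, 3, 4, 5, 10, 7, 8, 9, 11, 1, 6] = (1 12 6 10 11)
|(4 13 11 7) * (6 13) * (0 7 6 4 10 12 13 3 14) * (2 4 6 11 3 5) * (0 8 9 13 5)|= 40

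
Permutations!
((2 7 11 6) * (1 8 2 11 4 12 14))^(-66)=(1 4 8 12 2 14 7)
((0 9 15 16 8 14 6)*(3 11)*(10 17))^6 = (17)(0 6 14 8 16 15 9)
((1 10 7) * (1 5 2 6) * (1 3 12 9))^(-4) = ((1 10 7 5 2 6 3 12 9))^(-4) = (1 6 10 3 7 12 5 9 2)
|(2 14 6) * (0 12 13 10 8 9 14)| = |(0 12 13 10 8 9 14 6 2)| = 9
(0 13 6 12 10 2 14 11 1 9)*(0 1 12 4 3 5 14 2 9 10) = [13, 10, 2, 5, 3, 14, 4, 7, 8, 1, 9, 12, 0, 6, 11] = (0 13 6 4 3 5 14 11 12)(1 10 9)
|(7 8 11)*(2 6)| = |(2 6)(7 8 11)| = 6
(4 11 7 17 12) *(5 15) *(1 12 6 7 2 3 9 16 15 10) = (1 12 4 11 2 3 9 16 15 5 10)(6 7 17) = [0, 12, 3, 9, 11, 10, 7, 17, 8, 16, 1, 2, 4, 13, 14, 5, 15, 6]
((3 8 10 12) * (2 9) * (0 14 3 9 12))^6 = ((0 14 3 8 10)(2 12 9))^6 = (0 14 3 8 10)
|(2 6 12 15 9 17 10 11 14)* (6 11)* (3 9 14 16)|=11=|(2 11 16 3 9 17 10 6 12 15 14)|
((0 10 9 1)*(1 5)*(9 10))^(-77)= (10)(0 1 5 9)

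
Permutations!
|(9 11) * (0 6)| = |(0 6)(9 11)| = 2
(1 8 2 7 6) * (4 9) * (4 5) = [0, 8, 7, 3, 9, 4, 1, 6, 2, 5] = (1 8 2 7 6)(4 9 5)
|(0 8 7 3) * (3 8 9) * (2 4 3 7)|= 7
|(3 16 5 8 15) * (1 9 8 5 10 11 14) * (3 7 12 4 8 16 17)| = 30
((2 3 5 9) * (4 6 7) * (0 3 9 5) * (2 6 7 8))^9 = ((0 3)(2 9 6 8)(4 7))^9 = (0 3)(2 9 6 8)(4 7)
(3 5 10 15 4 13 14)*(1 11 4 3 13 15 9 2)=(1 11 4 15 3 5 10 9 2)(13 14)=[0, 11, 1, 5, 15, 10, 6, 7, 8, 2, 9, 4, 12, 14, 13, 3]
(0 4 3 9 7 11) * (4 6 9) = [6, 1, 2, 4, 3, 5, 9, 11, 8, 7, 10, 0] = (0 6 9 7 11)(3 4)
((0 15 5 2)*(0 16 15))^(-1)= ((2 16 15 5))^(-1)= (2 5 15 16)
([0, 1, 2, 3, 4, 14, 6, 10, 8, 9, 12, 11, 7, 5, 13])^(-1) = [0, 1, 2, 3, 4, 13, 6, 12, 8, 9, 7, 11, 10, 14, 5]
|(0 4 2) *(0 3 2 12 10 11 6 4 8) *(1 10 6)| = 6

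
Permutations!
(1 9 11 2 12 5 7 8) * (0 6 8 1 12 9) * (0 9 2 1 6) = (1 9 11)(5 7 6 8 12) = [0, 9, 2, 3, 4, 7, 8, 6, 12, 11, 10, 1, 5]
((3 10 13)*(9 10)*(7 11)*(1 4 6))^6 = ((1 4 6)(3 9 10 13)(7 11))^6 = (3 10)(9 13)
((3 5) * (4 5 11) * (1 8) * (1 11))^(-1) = (1 3 5 4 11 8)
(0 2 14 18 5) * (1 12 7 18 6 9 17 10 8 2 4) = (0 4 1 12 7 18 5)(2 14 6 9 17 10 8) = [4, 12, 14, 3, 1, 0, 9, 18, 2, 17, 8, 11, 7, 13, 6, 15, 16, 10, 5]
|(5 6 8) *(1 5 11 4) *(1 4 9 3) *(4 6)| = 8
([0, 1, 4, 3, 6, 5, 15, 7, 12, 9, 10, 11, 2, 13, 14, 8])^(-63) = (2 15)(4 8)(6 12)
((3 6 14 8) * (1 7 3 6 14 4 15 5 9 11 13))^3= (1 14 4 9)(3 6 5 13)(7 8 15 11)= ((1 7 3 14 8 6 4 15 5 9 11 13))^3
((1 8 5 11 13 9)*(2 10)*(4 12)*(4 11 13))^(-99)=((1 8 5 13 9)(2 10)(4 12 11))^(-99)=(1 8 5 13 9)(2 10)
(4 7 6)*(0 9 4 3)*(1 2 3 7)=(0 9 4 1 2 3)(6 7)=[9, 2, 3, 0, 1, 5, 7, 6, 8, 4]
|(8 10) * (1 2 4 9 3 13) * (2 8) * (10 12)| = |(1 8 12 10 2 4 9 3 13)| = 9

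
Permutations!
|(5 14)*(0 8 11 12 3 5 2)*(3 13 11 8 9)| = |(0 9 3 5 14 2)(11 12 13)| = 6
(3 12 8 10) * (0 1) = (0 1)(3 12 8 10) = [1, 0, 2, 12, 4, 5, 6, 7, 10, 9, 3, 11, 8]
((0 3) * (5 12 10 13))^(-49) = (0 3)(5 13 10 12)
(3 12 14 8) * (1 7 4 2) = (1 7 4 2)(3 12 14 8) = [0, 7, 1, 12, 2, 5, 6, 4, 3, 9, 10, 11, 14, 13, 8]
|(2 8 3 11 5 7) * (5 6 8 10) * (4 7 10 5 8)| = 9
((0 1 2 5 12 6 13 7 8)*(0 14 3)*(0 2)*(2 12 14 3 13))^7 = ((0 1)(2 5 14 13 7 8 3 12 6))^7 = (0 1)(2 12 8 13 5 6 3 7 14)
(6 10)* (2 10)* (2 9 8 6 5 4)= [0, 1, 10, 3, 2, 4, 9, 7, 6, 8, 5]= (2 10 5 4)(6 9 8)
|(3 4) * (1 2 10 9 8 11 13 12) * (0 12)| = 18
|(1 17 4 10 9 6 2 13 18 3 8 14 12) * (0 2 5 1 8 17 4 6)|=12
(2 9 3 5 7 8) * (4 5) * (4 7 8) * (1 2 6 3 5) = (1 2 9 5 8 6 3 7 4) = [0, 2, 9, 7, 1, 8, 3, 4, 6, 5]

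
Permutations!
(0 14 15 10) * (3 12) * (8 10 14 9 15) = (0 9 15 14 8 10)(3 12) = [9, 1, 2, 12, 4, 5, 6, 7, 10, 15, 0, 11, 3, 13, 8, 14]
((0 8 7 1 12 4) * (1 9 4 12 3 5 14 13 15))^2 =((0 8 7 9 4)(1 3 5 14 13 15))^2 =(0 7 4 8 9)(1 5 13)(3 14 15)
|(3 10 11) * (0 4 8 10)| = |(0 4 8 10 11 3)| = 6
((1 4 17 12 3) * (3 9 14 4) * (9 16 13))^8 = ((1 3)(4 17 12 16 13 9 14))^8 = (4 17 12 16 13 9 14)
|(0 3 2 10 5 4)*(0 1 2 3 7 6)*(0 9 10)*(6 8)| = |(0 7 8 6 9 10 5 4 1 2)| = 10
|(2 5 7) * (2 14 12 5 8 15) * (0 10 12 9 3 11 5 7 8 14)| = |(0 10 12 7)(2 14 9 3 11 5 8 15)| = 8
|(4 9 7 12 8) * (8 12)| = |(12)(4 9 7 8)| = 4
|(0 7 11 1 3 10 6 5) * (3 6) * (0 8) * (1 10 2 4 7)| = |(0 1 6 5 8)(2 4 7 11 10 3)| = 30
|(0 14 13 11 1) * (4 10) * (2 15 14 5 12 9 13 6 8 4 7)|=56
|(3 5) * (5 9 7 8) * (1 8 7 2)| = 6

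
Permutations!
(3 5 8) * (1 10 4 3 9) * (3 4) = (1 10 3 5 8 9) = [0, 10, 2, 5, 4, 8, 6, 7, 9, 1, 3]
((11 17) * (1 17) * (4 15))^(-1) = ((1 17 11)(4 15))^(-1) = (1 11 17)(4 15)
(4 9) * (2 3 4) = [0, 1, 3, 4, 9, 5, 6, 7, 8, 2] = (2 3 4 9)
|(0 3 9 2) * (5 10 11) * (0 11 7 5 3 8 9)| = |(0 8 9 2 11 3)(5 10 7)| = 6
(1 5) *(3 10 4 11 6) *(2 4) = (1 5)(2 4 11 6 3 10) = [0, 5, 4, 10, 11, 1, 3, 7, 8, 9, 2, 6]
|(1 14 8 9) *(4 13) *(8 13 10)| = 7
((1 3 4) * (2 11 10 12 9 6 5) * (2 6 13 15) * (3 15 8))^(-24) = ((1 15 2 11 10 12 9 13 8 3 4)(5 6))^(-24) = (1 3 13 12 11 15 4 8 9 10 2)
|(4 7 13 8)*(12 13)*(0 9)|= 10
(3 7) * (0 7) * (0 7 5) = (0 5)(3 7) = [5, 1, 2, 7, 4, 0, 6, 3]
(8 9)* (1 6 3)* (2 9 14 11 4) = (1 6 3)(2 9 8 14 11 4) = [0, 6, 9, 1, 2, 5, 3, 7, 14, 8, 10, 4, 12, 13, 11]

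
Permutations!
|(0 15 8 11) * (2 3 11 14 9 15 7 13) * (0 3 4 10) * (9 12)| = 30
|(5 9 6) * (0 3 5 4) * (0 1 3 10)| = 6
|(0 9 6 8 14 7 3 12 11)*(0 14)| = |(0 9 6 8)(3 12 11 14 7)| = 20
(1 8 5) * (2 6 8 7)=[0, 7, 6, 3, 4, 1, 8, 2, 5]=(1 7 2 6 8 5)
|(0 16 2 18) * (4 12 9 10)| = 4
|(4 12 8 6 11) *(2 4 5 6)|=12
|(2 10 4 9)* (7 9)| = |(2 10 4 7 9)| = 5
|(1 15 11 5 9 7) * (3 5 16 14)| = |(1 15 11 16 14 3 5 9 7)| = 9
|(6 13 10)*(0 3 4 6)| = 6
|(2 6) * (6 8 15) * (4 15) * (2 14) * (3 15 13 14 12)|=|(2 8 4 13 14)(3 15 6 12)|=20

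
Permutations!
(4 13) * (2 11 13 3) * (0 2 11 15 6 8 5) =(0 2 15 6 8 5)(3 11 13 4) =[2, 1, 15, 11, 3, 0, 8, 7, 5, 9, 10, 13, 12, 4, 14, 6]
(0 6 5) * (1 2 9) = [6, 2, 9, 3, 4, 0, 5, 7, 8, 1] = (0 6 5)(1 2 9)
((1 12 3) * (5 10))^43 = ((1 12 3)(5 10))^43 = (1 12 3)(5 10)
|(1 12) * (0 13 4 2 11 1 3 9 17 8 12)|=|(0 13 4 2 11 1)(3 9 17 8 12)|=30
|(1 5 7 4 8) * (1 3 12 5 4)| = 7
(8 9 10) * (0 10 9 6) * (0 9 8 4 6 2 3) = (0 10 4 6 9 8 2 3) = [10, 1, 3, 0, 6, 5, 9, 7, 2, 8, 4]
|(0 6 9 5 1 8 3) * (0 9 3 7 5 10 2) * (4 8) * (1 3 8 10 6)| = |(0 1 4 10 2)(3 9 6 8 7 5)| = 30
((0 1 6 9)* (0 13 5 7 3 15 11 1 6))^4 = (0 5 11 9 3)(1 13 15 6 7)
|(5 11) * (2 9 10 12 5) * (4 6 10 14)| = 9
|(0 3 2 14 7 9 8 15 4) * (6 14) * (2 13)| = 11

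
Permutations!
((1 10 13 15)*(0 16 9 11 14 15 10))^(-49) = (16)(10 13)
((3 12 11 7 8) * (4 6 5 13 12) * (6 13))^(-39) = (3 12 8 13 7 4 11)(5 6)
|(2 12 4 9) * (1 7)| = 4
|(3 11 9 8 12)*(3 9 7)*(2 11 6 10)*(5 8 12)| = |(2 11 7 3 6 10)(5 8)(9 12)| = 6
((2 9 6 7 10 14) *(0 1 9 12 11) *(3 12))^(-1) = (0 11 12 3 2 14 10 7 6 9 1)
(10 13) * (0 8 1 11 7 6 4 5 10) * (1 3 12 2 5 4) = (0 8 3 12 2 5 10 13)(1 11 7 6) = [8, 11, 5, 12, 4, 10, 1, 6, 3, 9, 13, 7, 2, 0]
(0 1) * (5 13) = (0 1)(5 13) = [1, 0, 2, 3, 4, 13, 6, 7, 8, 9, 10, 11, 12, 5]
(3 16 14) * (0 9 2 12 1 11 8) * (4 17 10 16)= (0 9 2 12 1 11 8)(3 4 17 10 16 14)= [9, 11, 12, 4, 17, 5, 6, 7, 0, 2, 16, 8, 1, 13, 3, 15, 14, 10]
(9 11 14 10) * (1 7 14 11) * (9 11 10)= [0, 7, 2, 3, 4, 5, 6, 14, 8, 1, 11, 10, 12, 13, 9]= (1 7 14 9)(10 11)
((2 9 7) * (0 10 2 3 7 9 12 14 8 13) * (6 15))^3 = (0 12 13 2 8 10 14)(3 7)(6 15)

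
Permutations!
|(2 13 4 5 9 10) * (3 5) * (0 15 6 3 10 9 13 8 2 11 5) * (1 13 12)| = 28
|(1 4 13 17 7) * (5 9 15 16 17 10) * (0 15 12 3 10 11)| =45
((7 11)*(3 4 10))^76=(11)(3 4 10)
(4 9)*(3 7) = [0, 1, 2, 7, 9, 5, 6, 3, 8, 4] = (3 7)(4 9)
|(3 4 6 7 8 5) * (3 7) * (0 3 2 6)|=|(0 3 4)(2 6)(5 7 8)|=6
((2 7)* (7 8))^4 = (2 8 7)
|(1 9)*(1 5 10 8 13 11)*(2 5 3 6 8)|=|(1 9 3 6 8 13 11)(2 5 10)|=21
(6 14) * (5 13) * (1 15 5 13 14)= (1 15 5 14 6)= [0, 15, 2, 3, 4, 14, 1, 7, 8, 9, 10, 11, 12, 13, 6, 5]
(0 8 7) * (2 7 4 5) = (0 8 4 5 2 7) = [8, 1, 7, 3, 5, 2, 6, 0, 4]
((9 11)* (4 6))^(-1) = ((4 6)(9 11))^(-1) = (4 6)(9 11)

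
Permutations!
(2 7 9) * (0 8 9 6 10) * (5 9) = (0 8 5 9 2 7 6 10) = [8, 1, 7, 3, 4, 9, 10, 6, 5, 2, 0]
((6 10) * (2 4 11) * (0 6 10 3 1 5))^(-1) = ((0 6 3 1 5)(2 4 11))^(-1) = (0 5 1 3 6)(2 11 4)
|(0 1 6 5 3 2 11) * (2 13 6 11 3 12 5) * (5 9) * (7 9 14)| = 60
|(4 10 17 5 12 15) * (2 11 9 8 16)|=|(2 11 9 8 16)(4 10 17 5 12 15)|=30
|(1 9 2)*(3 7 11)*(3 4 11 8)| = |(1 9 2)(3 7 8)(4 11)| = 6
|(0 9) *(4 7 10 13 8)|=10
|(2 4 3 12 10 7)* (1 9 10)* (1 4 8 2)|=|(1 9 10 7)(2 8)(3 12 4)|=12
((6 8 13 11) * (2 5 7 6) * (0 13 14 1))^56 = (0 6 11 14 5)(1 7 13 8 2)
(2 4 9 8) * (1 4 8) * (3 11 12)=[0, 4, 8, 11, 9, 5, 6, 7, 2, 1, 10, 12, 3]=(1 4 9)(2 8)(3 11 12)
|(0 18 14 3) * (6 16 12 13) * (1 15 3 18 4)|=20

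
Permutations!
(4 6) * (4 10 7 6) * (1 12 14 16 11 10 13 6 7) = (1 12 14 16 11 10)(6 13) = [0, 12, 2, 3, 4, 5, 13, 7, 8, 9, 1, 10, 14, 6, 16, 15, 11]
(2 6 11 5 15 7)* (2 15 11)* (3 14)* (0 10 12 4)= (0 10 12 4)(2 6)(3 14)(5 11)(7 15)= [10, 1, 6, 14, 0, 11, 2, 15, 8, 9, 12, 5, 4, 13, 3, 7]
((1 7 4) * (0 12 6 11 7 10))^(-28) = ((0 12 6 11 7 4 1 10))^(-28) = (0 7)(1 6)(4 12)(10 11)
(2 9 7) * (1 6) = (1 6)(2 9 7) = [0, 6, 9, 3, 4, 5, 1, 2, 8, 7]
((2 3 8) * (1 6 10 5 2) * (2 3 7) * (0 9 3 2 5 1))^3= (10)(0 8 3 9)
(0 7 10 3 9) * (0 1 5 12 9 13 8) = [7, 5, 2, 13, 4, 12, 6, 10, 0, 1, 3, 11, 9, 8] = (0 7 10 3 13 8)(1 5 12 9)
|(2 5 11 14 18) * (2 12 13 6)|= |(2 5 11 14 18 12 13 6)|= 8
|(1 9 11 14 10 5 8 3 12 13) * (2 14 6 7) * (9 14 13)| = |(1 14 10 5 8 3 12 9 11 6 7 2 13)| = 13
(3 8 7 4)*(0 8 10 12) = [8, 1, 2, 10, 3, 5, 6, 4, 7, 9, 12, 11, 0] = (0 8 7 4 3 10 12)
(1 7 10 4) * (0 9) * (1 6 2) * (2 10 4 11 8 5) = (0 9)(1 7 4 6 10 11 8 5 2) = [9, 7, 1, 3, 6, 2, 10, 4, 5, 0, 11, 8]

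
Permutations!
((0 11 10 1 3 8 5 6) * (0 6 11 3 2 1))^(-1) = (0 10 11 5 8 3)(1 2)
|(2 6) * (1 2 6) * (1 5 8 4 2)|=4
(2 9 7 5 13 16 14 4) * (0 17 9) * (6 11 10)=(0 17 9 7 5 13 16 14 4 2)(6 11 10)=[17, 1, 0, 3, 2, 13, 11, 5, 8, 7, 6, 10, 12, 16, 4, 15, 14, 9]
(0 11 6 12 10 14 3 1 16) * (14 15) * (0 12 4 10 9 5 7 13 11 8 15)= [8, 16, 2, 1, 10, 7, 4, 13, 15, 5, 0, 6, 9, 11, 3, 14, 12]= (0 8 15 14 3 1 16 12 9 5 7 13 11 6 4 10)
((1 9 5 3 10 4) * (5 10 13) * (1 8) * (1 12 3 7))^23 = (1 4 3 7 10 12 5 9 8 13)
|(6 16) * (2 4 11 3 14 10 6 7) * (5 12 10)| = 11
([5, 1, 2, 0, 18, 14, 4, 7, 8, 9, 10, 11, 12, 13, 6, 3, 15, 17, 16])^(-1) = [3, 1, 2, 15, 6, 0, 14, 7, 8, 9, 10, 11, 12, 13, 5, 16, 18, 17, 4]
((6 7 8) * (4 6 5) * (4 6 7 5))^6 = ((4 7 8)(5 6))^6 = (8)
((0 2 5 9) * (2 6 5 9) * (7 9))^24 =(9)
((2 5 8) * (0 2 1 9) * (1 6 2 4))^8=((0 4 1 9)(2 5 8 6))^8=(9)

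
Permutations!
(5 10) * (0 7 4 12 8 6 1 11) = (0 7 4 12 8 6 1 11)(5 10) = [7, 11, 2, 3, 12, 10, 1, 4, 6, 9, 5, 0, 8]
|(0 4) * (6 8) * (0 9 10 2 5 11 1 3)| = 18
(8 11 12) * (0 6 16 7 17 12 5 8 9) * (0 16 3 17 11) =[6, 1, 2, 17, 4, 8, 3, 11, 0, 16, 10, 5, 9, 13, 14, 15, 7, 12] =(0 6 3 17 12 9 16 7 11 5 8)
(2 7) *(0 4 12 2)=(0 4 12 2 7)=[4, 1, 7, 3, 12, 5, 6, 0, 8, 9, 10, 11, 2]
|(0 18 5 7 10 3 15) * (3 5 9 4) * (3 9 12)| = 30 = |(0 18 12 3 15)(4 9)(5 7 10)|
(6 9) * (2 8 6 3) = (2 8 6 9 3) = [0, 1, 8, 2, 4, 5, 9, 7, 6, 3]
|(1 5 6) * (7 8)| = 6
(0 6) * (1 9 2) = (0 6)(1 9 2) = [6, 9, 1, 3, 4, 5, 0, 7, 8, 2]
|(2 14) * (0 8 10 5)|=|(0 8 10 5)(2 14)|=4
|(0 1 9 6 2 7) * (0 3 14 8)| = 9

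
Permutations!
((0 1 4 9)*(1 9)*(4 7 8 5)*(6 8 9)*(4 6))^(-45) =(9)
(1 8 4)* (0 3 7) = (0 3 7)(1 8 4) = [3, 8, 2, 7, 1, 5, 6, 0, 4]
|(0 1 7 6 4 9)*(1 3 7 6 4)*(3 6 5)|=|(0 6 1 5 3 7 4 9)|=8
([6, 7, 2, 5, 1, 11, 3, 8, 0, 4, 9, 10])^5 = (0 10 8 11 7 5 1 3 4 6 9)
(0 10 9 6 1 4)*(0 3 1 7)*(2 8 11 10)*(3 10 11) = (11)(0 2 8 3 1 4 10 9 6 7) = [2, 4, 8, 1, 10, 5, 7, 0, 3, 6, 9, 11]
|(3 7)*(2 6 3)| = |(2 6 3 7)| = 4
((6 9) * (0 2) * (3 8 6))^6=(3 6)(8 9)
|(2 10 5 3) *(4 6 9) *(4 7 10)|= 8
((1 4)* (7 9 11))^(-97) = ((1 4)(7 9 11))^(-97) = (1 4)(7 11 9)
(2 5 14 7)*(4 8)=(2 5 14 7)(4 8)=[0, 1, 5, 3, 8, 14, 6, 2, 4, 9, 10, 11, 12, 13, 7]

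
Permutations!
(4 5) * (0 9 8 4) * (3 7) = (0 9 8 4 5)(3 7) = [9, 1, 2, 7, 5, 0, 6, 3, 4, 8]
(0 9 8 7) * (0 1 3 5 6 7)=(0 9 8)(1 3 5 6 7)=[9, 3, 2, 5, 4, 6, 7, 1, 0, 8]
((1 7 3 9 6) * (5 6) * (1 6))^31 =(1 7 3 9 5)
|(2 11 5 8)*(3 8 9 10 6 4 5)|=20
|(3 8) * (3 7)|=3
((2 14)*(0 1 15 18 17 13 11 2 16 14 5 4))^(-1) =((0 1 15 18 17 13 11 2 5 4)(14 16))^(-1) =(0 4 5 2 11 13 17 18 15 1)(14 16)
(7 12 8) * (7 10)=(7 12 8 10)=[0, 1, 2, 3, 4, 5, 6, 12, 10, 9, 7, 11, 8]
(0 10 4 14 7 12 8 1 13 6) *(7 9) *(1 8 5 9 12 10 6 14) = (0 6)(1 13 14 12 5 9 7 10 4) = [6, 13, 2, 3, 1, 9, 0, 10, 8, 7, 4, 11, 5, 14, 12]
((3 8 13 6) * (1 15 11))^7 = ((1 15 11)(3 8 13 6))^7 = (1 15 11)(3 6 13 8)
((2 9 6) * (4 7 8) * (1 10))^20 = ((1 10)(2 9 6)(4 7 8))^20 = (10)(2 6 9)(4 8 7)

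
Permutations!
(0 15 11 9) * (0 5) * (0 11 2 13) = [15, 1, 13, 3, 4, 11, 6, 7, 8, 5, 10, 9, 12, 0, 14, 2] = (0 15 2 13)(5 11 9)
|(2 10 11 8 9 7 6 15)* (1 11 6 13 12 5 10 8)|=|(1 11)(2 8 9 7 13 12 5 10 6 15)|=10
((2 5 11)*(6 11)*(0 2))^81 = (0 2 5 6 11)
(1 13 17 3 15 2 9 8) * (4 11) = (1 13 17 3 15 2 9 8)(4 11) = [0, 13, 9, 15, 11, 5, 6, 7, 1, 8, 10, 4, 12, 17, 14, 2, 16, 3]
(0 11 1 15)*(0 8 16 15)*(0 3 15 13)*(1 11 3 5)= (0 3 15 8 16 13)(1 5)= [3, 5, 2, 15, 4, 1, 6, 7, 16, 9, 10, 11, 12, 0, 14, 8, 13]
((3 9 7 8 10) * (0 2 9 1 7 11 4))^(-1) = ((0 2 9 11 4)(1 7 8 10 3))^(-1) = (0 4 11 9 2)(1 3 10 8 7)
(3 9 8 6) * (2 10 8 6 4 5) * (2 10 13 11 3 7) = (2 13 11 3 9 6 7)(4 5 10 8) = [0, 1, 13, 9, 5, 10, 7, 2, 4, 6, 8, 3, 12, 11]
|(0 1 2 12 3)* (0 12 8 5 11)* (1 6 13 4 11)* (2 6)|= 18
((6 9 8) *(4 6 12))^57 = ((4 6 9 8 12))^57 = (4 9 12 6 8)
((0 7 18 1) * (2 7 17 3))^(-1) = ((0 17 3 2 7 18 1))^(-1) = (0 1 18 7 2 3 17)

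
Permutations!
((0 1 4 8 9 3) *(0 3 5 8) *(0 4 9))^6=(0 1 9 5 8)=((0 1 9 5 8))^6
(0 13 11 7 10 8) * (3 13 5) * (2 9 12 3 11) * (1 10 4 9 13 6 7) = (0 5 11 1 10 8)(2 13)(3 6 7 4 9 12) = [5, 10, 13, 6, 9, 11, 7, 4, 0, 12, 8, 1, 3, 2]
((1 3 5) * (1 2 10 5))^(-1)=(1 3)(2 5 10)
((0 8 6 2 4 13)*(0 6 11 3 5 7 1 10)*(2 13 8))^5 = ((0 2 4 8 11 3 5 7 1 10)(6 13))^5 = (0 3)(1 8)(2 5)(4 7)(6 13)(10 11)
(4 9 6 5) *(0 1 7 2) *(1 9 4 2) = (0 9 6 5 2)(1 7) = [9, 7, 0, 3, 4, 2, 5, 1, 8, 6]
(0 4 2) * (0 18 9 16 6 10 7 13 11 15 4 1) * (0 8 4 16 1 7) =(0 7 13 11 15 16 6 10)(1 8 4 2 18 9) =[7, 8, 18, 3, 2, 5, 10, 13, 4, 1, 0, 15, 12, 11, 14, 16, 6, 17, 9]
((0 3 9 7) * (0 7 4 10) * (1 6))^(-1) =((0 3 9 4 10)(1 6))^(-1) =(0 10 4 9 3)(1 6)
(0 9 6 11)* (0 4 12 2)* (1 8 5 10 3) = (0 9 6 11 4 12 2)(1 8 5 10 3) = [9, 8, 0, 1, 12, 10, 11, 7, 5, 6, 3, 4, 2]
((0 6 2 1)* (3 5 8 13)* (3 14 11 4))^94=(0 2)(1 6)(3 13 4 8 11 5 14)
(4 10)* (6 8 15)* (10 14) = (4 14 10)(6 8 15) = [0, 1, 2, 3, 14, 5, 8, 7, 15, 9, 4, 11, 12, 13, 10, 6]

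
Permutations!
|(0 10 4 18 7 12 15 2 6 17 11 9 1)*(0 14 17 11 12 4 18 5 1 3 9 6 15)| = |(0 10 18 7 4 5 1 14 17 12)(2 15)(3 9)(6 11)| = 10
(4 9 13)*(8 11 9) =(4 8 11 9 13) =[0, 1, 2, 3, 8, 5, 6, 7, 11, 13, 10, 9, 12, 4]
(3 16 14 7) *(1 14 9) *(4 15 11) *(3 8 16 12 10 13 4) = (1 14 7 8 16 9)(3 12 10 13 4 15 11) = [0, 14, 2, 12, 15, 5, 6, 8, 16, 1, 13, 3, 10, 4, 7, 11, 9]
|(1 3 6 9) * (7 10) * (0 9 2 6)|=|(0 9 1 3)(2 6)(7 10)|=4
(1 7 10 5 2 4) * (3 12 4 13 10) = (1 7 3 12 4)(2 13 10 5) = [0, 7, 13, 12, 1, 2, 6, 3, 8, 9, 5, 11, 4, 10]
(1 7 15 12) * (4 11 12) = [0, 7, 2, 3, 11, 5, 6, 15, 8, 9, 10, 12, 1, 13, 14, 4] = (1 7 15 4 11 12)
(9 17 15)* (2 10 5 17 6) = (2 10 5 17 15 9 6) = [0, 1, 10, 3, 4, 17, 2, 7, 8, 6, 5, 11, 12, 13, 14, 9, 16, 15]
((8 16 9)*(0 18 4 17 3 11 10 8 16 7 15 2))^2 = (0 4 3 10 7 2 18 17 11 8 15)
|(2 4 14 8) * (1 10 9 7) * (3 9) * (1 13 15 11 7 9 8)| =28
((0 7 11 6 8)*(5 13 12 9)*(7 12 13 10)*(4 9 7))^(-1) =(13)(0 8 6 11 7 12)(4 10 5 9)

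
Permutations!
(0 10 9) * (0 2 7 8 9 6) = [10, 1, 7, 3, 4, 5, 0, 8, 9, 2, 6] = (0 10 6)(2 7 8 9)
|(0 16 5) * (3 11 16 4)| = |(0 4 3 11 16 5)| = 6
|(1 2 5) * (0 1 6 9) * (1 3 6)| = 12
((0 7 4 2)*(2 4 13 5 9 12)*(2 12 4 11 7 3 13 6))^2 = ((0 3 13 5 9 4 11 7 6 2))^2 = (0 13 9 11 6)(2 3 5 4 7)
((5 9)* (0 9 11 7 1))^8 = (0 5 7)(1 9 11)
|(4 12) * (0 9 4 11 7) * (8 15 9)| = 8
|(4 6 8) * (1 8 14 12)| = 6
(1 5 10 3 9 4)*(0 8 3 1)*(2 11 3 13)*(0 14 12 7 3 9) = [8, 5, 11, 0, 14, 10, 6, 3, 13, 4, 1, 9, 7, 2, 12] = (0 8 13 2 11 9 4 14 12 7 3)(1 5 10)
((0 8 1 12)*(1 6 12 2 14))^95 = ((0 8 6 12)(1 2 14))^95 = (0 12 6 8)(1 14 2)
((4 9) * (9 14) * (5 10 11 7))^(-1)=(4 9 14)(5 7 11 10)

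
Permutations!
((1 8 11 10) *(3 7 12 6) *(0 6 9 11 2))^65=((0 6 3 7 12 9 11 10 1 8 2))^65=(0 2 8 1 10 11 9 12 7 3 6)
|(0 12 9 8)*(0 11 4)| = |(0 12 9 8 11 4)| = 6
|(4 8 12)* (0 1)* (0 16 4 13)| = |(0 1 16 4 8 12 13)| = 7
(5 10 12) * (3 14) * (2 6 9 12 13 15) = (2 6 9 12 5 10 13 15)(3 14) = [0, 1, 6, 14, 4, 10, 9, 7, 8, 12, 13, 11, 5, 15, 3, 2]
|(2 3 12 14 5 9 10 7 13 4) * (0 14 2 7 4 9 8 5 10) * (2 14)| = |(0 2 3 12 14 10 4 7 13 9)(5 8)| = 10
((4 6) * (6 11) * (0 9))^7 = ((0 9)(4 11 6))^7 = (0 9)(4 11 6)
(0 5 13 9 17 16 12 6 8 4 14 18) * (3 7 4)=(0 5 13 9 17 16 12 6 8 3 7 4 14 18)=[5, 1, 2, 7, 14, 13, 8, 4, 3, 17, 10, 11, 6, 9, 18, 15, 12, 16, 0]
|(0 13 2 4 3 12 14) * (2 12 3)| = 4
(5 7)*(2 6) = (2 6)(5 7) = [0, 1, 6, 3, 4, 7, 2, 5]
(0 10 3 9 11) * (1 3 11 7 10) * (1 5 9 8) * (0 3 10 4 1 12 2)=(0 5 9 7 4 1 10 11 3 8 12 2)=[5, 10, 0, 8, 1, 9, 6, 4, 12, 7, 11, 3, 2]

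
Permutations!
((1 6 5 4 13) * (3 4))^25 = ((1 6 5 3 4 13))^25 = (1 6 5 3 4 13)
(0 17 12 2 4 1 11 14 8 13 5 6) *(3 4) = (0 17 12 2 3 4 1 11 14 8 13 5 6) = [17, 11, 3, 4, 1, 6, 0, 7, 13, 9, 10, 14, 2, 5, 8, 15, 16, 12]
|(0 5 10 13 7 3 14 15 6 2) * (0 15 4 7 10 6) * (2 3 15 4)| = 18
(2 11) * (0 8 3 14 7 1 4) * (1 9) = (0 8 3 14 7 9 1 4)(2 11) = [8, 4, 11, 14, 0, 5, 6, 9, 3, 1, 10, 2, 12, 13, 7]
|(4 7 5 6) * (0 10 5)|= 6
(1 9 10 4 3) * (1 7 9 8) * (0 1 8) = (0 1)(3 7 9 10 4) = [1, 0, 2, 7, 3, 5, 6, 9, 8, 10, 4]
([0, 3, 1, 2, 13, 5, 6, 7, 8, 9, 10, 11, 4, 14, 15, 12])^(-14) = (1 3 2)(4 13 14 15 12)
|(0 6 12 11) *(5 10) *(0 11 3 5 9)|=7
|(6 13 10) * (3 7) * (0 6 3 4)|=7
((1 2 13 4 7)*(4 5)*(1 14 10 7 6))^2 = ((1 2 13 5 4 6)(7 14 10))^2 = (1 13 4)(2 5 6)(7 10 14)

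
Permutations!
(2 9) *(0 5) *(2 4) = [5, 1, 9, 3, 2, 0, 6, 7, 8, 4] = (0 5)(2 9 4)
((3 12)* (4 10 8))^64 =(12)(4 10 8)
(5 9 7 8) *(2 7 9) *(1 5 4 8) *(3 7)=(9)(1 5 2 3 7)(4 8)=[0, 5, 3, 7, 8, 2, 6, 1, 4, 9]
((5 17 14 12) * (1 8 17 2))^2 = (1 17 12 2 8 14 5)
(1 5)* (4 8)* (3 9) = (1 5)(3 9)(4 8) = [0, 5, 2, 9, 8, 1, 6, 7, 4, 3]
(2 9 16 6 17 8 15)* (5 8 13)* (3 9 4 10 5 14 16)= [0, 1, 4, 9, 10, 8, 17, 7, 15, 3, 5, 11, 12, 14, 16, 2, 6, 13]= (2 4 10 5 8 15)(3 9)(6 17 13 14 16)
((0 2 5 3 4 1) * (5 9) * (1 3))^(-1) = (0 1 5 9 2)(3 4)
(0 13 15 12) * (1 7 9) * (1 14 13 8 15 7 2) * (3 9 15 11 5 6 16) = (0 8 11 5 6 16 3 9 14 13 7 15 12)(1 2) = [8, 2, 1, 9, 4, 6, 16, 15, 11, 14, 10, 5, 0, 7, 13, 12, 3]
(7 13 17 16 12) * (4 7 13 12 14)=[0, 1, 2, 3, 7, 5, 6, 12, 8, 9, 10, 11, 13, 17, 4, 15, 14, 16]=(4 7 12 13 17 16 14)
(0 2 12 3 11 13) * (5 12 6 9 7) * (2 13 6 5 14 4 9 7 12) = (0 13)(2 5)(3 11 6 7 14 4 9 12) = [13, 1, 5, 11, 9, 2, 7, 14, 8, 12, 10, 6, 3, 0, 4]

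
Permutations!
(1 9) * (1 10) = (1 9 10) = [0, 9, 2, 3, 4, 5, 6, 7, 8, 10, 1]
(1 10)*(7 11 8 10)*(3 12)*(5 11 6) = (1 7 6 5 11 8 10)(3 12) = [0, 7, 2, 12, 4, 11, 5, 6, 10, 9, 1, 8, 3]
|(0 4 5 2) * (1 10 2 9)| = 7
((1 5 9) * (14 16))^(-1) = (1 9 5)(14 16)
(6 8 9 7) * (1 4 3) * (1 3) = (1 4)(6 8 9 7) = [0, 4, 2, 3, 1, 5, 8, 6, 9, 7]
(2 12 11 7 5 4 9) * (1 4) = (1 4 9 2 12 11 7 5) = [0, 4, 12, 3, 9, 1, 6, 5, 8, 2, 10, 7, 11]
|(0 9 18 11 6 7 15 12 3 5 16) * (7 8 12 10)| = 30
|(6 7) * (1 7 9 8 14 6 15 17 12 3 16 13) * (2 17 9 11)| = 14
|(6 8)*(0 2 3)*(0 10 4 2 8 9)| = 4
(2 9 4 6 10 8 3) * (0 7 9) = (0 7 9 4 6 10 8 3 2) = [7, 1, 0, 2, 6, 5, 10, 9, 3, 4, 8]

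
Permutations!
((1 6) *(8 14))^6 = ((1 6)(8 14))^6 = (14)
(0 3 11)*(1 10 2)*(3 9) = [9, 10, 1, 11, 4, 5, 6, 7, 8, 3, 2, 0] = (0 9 3 11)(1 10 2)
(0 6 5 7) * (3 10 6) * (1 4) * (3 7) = (0 7)(1 4)(3 10 6 5) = [7, 4, 2, 10, 1, 3, 5, 0, 8, 9, 6]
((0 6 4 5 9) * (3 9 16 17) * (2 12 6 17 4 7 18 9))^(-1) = (0 9 18 7 6 12 2 3 17)(4 16 5)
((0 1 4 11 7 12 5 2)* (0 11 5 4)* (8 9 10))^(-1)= (0 1)(2 5 4 12 7 11)(8 10 9)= ((0 1)(2 11 7 12 4 5)(8 9 10))^(-1)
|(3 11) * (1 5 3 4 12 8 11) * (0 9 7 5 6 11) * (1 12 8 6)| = |(0 9 7 5 3 12 6 11 4 8)| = 10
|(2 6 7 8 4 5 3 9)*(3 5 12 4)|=6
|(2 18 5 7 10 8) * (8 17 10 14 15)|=14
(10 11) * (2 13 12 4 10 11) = (2 13 12 4 10) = [0, 1, 13, 3, 10, 5, 6, 7, 8, 9, 2, 11, 4, 12]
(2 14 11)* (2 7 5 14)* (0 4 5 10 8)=[4, 1, 2, 3, 5, 14, 6, 10, 0, 9, 8, 7, 12, 13, 11]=(0 4 5 14 11 7 10 8)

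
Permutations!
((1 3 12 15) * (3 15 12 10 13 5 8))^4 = (15)(3 8 5 13 10)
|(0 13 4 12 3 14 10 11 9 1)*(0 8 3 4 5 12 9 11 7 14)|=9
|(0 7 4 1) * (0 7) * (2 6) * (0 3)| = |(0 3)(1 7 4)(2 6)| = 6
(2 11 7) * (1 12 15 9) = (1 12 15 9)(2 11 7) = [0, 12, 11, 3, 4, 5, 6, 2, 8, 1, 10, 7, 15, 13, 14, 9]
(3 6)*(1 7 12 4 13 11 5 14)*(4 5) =(1 7 12 5 14)(3 6)(4 13 11) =[0, 7, 2, 6, 13, 14, 3, 12, 8, 9, 10, 4, 5, 11, 1]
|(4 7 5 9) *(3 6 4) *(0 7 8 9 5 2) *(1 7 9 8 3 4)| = 8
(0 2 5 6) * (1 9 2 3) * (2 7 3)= (0 2 5 6)(1 9 7 3)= [2, 9, 5, 1, 4, 6, 0, 3, 8, 7]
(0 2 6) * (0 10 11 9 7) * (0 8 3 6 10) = [2, 1, 10, 6, 4, 5, 0, 8, 3, 7, 11, 9] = (0 2 10 11 9 7 8 3 6)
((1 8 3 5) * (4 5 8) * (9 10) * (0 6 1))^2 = ((0 6 1 4 5)(3 8)(9 10))^2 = (10)(0 1 5 6 4)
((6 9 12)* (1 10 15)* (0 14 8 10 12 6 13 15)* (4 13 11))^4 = ((0 14 8 10)(1 12 11 4 13 15)(6 9))^4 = (1 13 11)(4 12 15)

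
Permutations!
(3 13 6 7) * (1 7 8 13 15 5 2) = [0, 7, 1, 15, 4, 2, 8, 3, 13, 9, 10, 11, 12, 6, 14, 5] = (1 7 3 15 5 2)(6 8 13)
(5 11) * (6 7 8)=(5 11)(6 7 8)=[0, 1, 2, 3, 4, 11, 7, 8, 6, 9, 10, 5]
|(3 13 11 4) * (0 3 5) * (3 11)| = |(0 11 4 5)(3 13)| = 4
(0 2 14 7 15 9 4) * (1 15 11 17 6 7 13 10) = (0 2 14 13 10 1 15 9 4)(6 7 11 17) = [2, 15, 14, 3, 0, 5, 7, 11, 8, 4, 1, 17, 12, 10, 13, 9, 16, 6]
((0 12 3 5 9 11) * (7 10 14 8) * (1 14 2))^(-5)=(0 12 3 5 9 11)(1 14 8 7 10 2)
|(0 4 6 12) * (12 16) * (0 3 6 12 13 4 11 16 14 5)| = |(0 11 16 13 4 12 3 6 14 5)| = 10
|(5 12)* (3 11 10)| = 6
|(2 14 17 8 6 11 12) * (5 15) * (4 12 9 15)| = 11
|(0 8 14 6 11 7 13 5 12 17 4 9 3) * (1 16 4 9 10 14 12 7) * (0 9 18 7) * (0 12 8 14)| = 24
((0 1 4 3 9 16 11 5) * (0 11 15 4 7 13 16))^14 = (0 15 1 4 7 3 13 9 16)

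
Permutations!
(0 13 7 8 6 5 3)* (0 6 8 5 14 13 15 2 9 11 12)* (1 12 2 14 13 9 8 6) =(0 15 14 9 11 2 8 6 13 7 5 3 1 12) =[15, 12, 8, 1, 4, 3, 13, 5, 6, 11, 10, 2, 0, 7, 9, 14]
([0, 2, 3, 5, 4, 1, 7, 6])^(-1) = (1 5 3 2)(6 7)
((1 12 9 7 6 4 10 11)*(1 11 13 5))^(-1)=(1 5 13 10 4 6 7 9 12)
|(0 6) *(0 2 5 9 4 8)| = 7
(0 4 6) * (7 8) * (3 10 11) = (0 4 6)(3 10 11)(7 8) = [4, 1, 2, 10, 6, 5, 0, 8, 7, 9, 11, 3]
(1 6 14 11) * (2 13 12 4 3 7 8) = (1 6 14 11)(2 13 12 4 3 7 8) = [0, 6, 13, 7, 3, 5, 14, 8, 2, 9, 10, 1, 4, 12, 11]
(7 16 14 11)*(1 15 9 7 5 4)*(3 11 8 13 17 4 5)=(1 15 9 7 16 14 8 13 17 4)(3 11)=[0, 15, 2, 11, 1, 5, 6, 16, 13, 7, 10, 3, 12, 17, 8, 9, 14, 4]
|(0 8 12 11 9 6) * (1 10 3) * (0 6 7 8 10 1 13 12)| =|(0 10 3 13 12 11 9 7 8)| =9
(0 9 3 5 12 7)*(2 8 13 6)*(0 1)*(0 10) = (0 9 3 5 12 7 1 10)(2 8 13 6) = [9, 10, 8, 5, 4, 12, 2, 1, 13, 3, 0, 11, 7, 6]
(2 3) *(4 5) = (2 3)(4 5) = [0, 1, 3, 2, 5, 4]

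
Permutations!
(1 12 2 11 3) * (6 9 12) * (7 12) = (1 6 9 7 12 2 11 3) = [0, 6, 11, 1, 4, 5, 9, 12, 8, 7, 10, 3, 2]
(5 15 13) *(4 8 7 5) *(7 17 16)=(4 8 17 16 7 5 15 13)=[0, 1, 2, 3, 8, 15, 6, 5, 17, 9, 10, 11, 12, 4, 14, 13, 7, 16]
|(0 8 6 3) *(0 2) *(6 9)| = 6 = |(0 8 9 6 3 2)|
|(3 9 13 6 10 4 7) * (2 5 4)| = |(2 5 4 7 3 9 13 6 10)| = 9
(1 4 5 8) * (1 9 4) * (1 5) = (1 5 8 9 4) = [0, 5, 2, 3, 1, 8, 6, 7, 9, 4]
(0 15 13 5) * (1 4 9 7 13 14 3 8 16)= [15, 4, 2, 8, 9, 0, 6, 13, 16, 7, 10, 11, 12, 5, 3, 14, 1]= (0 15 14 3 8 16 1 4 9 7 13 5)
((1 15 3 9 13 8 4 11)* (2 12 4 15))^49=(1 11 4 12 2)(3 15 8 13 9)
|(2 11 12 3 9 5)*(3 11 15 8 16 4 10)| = |(2 15 8 16 4 10 3 9 5)(11 12)| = 18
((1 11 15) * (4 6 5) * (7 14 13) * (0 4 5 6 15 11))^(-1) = (0 1 15 4)(7 13 14)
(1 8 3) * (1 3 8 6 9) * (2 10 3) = (1 6 9)(2 10 3) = [0, 6, 10, 2, 4, 5, 9, 7, 8, 1, 3]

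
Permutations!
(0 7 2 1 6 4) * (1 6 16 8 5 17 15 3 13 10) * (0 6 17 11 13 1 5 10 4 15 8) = (0 7 2 17 8 10 5 11 13 4 6 15 3 1 16) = [7, 16, 17, 1, 6, 11, 15, 2, 10, 9, 5, 13, 12, 4, 14, 3, 0, 8]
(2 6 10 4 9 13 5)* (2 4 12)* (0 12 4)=(0 12 2 6 10 4 9 13 5)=[12, 1, 6, 3, 9, 0, 10, 7, 8, 13, 4, 11, 2, 5]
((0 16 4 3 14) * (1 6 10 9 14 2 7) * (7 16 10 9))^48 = (16)(0 14 9 6 1 7 10) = ((0 10 7 1 6 9 14)(2 16 4 3))^48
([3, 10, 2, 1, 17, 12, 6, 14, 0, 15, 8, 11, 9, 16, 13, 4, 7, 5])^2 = [1, 8, 2, 10, 5, 9, 6, 13, 3, 4, 0, 11, 15, 7, 16, 17, 14, 12]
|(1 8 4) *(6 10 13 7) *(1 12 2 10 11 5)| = 11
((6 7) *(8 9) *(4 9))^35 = (4 8 9)(6 7)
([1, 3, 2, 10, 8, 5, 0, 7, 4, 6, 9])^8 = [3, 10, 2, 9, 4, 5, 1, 7, 8, 0, 6]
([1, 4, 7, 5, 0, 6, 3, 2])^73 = (0 1 4)(2 7)(3 5 6)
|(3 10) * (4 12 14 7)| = 4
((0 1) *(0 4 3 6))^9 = (0 6 3 4 1)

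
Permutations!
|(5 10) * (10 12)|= 3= |(5 12 10)|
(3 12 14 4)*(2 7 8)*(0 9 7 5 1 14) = (0 9 7 8 2 5 1 14 4 3 12) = [9, 14, 5, 12, 3, 1, 6, 8, 2, 7, 10, 11, 0, 13, 4]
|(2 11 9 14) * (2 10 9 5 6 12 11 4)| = 12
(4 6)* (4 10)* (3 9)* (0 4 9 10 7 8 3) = (0 4 6 7 8 3 10 9) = [4, 1, 2, 10, 6, 5, 7, 8, 3, 0, 9]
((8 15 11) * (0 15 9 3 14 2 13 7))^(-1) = ((0 15 11 8 9 3 14 2 13 7))^(-1) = (0 7 13 2 14 3 9 8 11 15)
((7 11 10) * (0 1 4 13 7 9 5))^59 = (0 11 1 10 4 9 13 5 7)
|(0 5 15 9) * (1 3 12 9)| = |(0 5 15 1 3 12 9)| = 7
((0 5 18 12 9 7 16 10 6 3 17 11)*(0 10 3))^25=(0 5 18 12 9 7 16 3 17 11 10 6)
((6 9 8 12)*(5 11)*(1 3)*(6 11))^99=(1 3)(5 8)(6 12)(9 11)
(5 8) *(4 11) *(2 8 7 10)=(2 8 5 7 10)(4 11)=[0, 1, 8, 3, 11, 7, 6, 10, 5, 9, 2, 4]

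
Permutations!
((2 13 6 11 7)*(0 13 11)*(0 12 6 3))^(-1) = (0 3 13)(2 7 11)(6 12)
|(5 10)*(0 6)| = 2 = |(0 6)(5 10)|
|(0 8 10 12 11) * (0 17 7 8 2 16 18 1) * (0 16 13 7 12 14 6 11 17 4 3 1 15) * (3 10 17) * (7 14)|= 17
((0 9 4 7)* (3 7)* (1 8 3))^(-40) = ((0 9 4 1 8 3 7))^(-40) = (0 4 8 7 9 1 3)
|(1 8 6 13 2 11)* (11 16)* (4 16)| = 8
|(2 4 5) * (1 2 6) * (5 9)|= |(1 2 4 9 5 6)|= 6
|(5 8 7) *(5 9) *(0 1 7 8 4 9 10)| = |(0 1 7 10)(4 9 5)| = 12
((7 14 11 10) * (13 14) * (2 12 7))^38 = ((2 12 7 13 14 11 10))^38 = (2 13 10 7 11 12 14)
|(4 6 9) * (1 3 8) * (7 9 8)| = 7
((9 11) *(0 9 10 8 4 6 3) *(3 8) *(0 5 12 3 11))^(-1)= ((0 9)(3 5 12)(4 6 8)(10 11))^(-1)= (0 9)(3 12 5)(4 8 6)(10 11)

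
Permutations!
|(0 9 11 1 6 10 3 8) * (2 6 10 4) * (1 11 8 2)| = 6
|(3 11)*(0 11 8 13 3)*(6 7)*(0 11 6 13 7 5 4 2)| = 20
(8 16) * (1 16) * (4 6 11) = (1 16 8)(4 6 11) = [0, 16, 2, 3, 6, 5, 11, 7, 1, 9, 10, 4, 12, 13, 14, 15, 8]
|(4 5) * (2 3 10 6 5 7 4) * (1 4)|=15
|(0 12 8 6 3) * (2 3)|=6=|(0 12 8 6 2 3)|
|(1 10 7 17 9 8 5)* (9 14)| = 8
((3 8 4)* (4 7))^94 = ((3 8 7 4))^94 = (3 7)(4 8)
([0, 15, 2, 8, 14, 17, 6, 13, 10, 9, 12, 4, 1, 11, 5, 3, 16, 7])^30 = (4 5 7 11 14 17 13)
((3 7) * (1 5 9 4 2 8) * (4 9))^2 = (9)(1 4 8 5 2) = ((9)(1 5 4 2 8)(3 7))^2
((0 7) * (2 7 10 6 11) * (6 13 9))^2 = (0 13 6 2)(7 10 9 11)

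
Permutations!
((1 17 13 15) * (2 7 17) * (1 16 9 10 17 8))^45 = ((1 2 7 8)(9 10 17 13 15 16))^45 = (1 2 7 8)(9 13)(10 15)(16 17)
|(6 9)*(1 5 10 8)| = 4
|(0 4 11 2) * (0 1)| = |(0 4 11 2 1)| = 5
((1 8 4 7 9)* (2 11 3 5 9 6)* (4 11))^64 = ((1 8 11 3 5 9)(2 4 7 6))^64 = (1 5 11)(3 8 9)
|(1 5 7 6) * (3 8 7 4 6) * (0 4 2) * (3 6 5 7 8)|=12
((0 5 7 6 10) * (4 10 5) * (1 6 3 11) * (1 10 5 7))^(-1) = ((0 4 5 1 6 7 3 11 10))^(-1) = (0 10 11 3 7 6 1 5 4)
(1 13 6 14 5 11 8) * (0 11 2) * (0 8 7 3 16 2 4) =[11, 13, 8, 16, 0, 4, 14, 3, 1, 9, 10, 7, 12, 6, 5, 15, 2] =(0 11 7 3 16 2 8 1 13 6 14 5 4)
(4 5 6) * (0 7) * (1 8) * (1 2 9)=[7, 8, 9, 3, 5, 6, 4, 0, 2, 1]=(0 7)(1 8 2 9)(4 5 6)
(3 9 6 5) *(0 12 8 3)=(0 12 8 3 9 6 5)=[12, 1, 2, 9, 4, 0, 5, 7, 3, 6, 10, 11, 8]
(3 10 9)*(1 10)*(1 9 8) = [0, 10, 2, 9, 4, 5, 6, 7, 1, 3, 8] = (1 10 8)(3 9)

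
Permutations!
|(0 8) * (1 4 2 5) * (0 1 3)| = 7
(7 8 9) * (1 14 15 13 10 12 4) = (1 14 15 13 10 12 4)(7 8 9) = [0, 14, 2, 3, 1, 5, 6, 8, 9, 7, 12, 11, 4, 10, 15, 13]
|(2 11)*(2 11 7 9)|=3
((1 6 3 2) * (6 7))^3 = ((1 7 6 3 2))^3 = (1 3 7 2 6)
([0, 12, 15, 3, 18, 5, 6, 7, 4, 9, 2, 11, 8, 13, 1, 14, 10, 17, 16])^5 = (1 16)(2 8)(4 15)(10 12)(14 18)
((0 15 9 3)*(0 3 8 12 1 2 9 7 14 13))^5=(15)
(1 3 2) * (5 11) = (1 3 2)(5 11) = [0, 3, 1, 2, 4, 11, 6, 7, 8, 9, 10, 5]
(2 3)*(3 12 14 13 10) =(2 12 14 13 10 3) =[0, 1, 12, 2, 4, 5, 6, 7, 8, 9, 3, 11, 14, 10, 13]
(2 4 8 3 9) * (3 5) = (2 4 8 5 3 9) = [0, 1, 4, 9, 8, 3, 6, 7, 5, 2]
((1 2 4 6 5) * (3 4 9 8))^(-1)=(1 5 6 4 3 8 9 2)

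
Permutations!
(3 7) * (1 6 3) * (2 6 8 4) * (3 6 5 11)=(1 8 4 2 5 11 3 7)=[0, 8, 5, 7, 2, 11, 6, 1, 4, 9, 10, 3]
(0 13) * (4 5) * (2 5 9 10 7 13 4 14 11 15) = (0 4 9 10 7 13)(2 5 14 11 15) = [4, 1, 5, 3, 9, 14, 6, 13, 8, 10, 7, 15, 12, 0, 11, 2]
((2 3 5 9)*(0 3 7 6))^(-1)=(0 6 7 2 9 5 3)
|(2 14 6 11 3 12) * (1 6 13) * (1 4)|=|(1 6 11 3 12 2 14 13 4)|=9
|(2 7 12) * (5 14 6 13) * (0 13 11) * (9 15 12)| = 30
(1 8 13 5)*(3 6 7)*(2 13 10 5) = [0, 8, 13, 6, 4, 1, 7, 3, 10, 9, 5, 11, 12, 2] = (1 8 10 5)(2 13)(3 6 7)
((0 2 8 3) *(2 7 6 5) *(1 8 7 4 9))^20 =(0 9 8)(1 3 4)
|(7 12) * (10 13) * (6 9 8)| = |(6 9 8)(7 12)(10 13)| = 6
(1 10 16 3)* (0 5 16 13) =(0 5 16 3 1 10 13) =[5, 10, 2, 1, 4, 16, 6, 7, 8, 9, 13, 11, 12, 0, 14, 15, 3]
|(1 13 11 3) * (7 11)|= 5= |(1 13 7 11 3)|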